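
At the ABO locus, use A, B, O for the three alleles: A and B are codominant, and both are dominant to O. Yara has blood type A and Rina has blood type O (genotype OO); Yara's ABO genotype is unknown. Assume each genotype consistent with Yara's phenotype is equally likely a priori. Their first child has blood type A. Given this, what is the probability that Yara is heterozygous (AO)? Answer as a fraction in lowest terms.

Possible genotypes: Yara ∈ {AA, AO}; Rina ∈ {OO}.
Weight each parental genotype pair by prior × P(type-A child):
  AA × OO: posterior weight 2/3.
  AO × OO: posterior weight 1/3.
Sum the posterior weight over pairs where Yara is AO: 1/3.

1/3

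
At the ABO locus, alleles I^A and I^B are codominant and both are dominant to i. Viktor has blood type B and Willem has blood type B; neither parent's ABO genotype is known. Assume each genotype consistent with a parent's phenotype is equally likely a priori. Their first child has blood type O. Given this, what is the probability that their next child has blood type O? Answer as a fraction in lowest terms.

Possible genotypes: Viktor ∈ {I^B I^B, I^B i}; Willem ∈ {I^B I^B, I^B i}.
Weight each parental genotype pair by prior × P(type-O child):
  I^B i × I^B i: posterior weight 1; P(next child type O) = 1/4.
Weighted sum = 1/4.

1/4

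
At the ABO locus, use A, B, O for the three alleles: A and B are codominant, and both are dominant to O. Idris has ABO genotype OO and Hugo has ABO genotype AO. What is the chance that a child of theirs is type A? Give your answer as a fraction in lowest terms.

ABO cross OO × AO → offspring phenotypes: 1/2 O, 1/2 A.
So P(type A) = 1/2.

1/2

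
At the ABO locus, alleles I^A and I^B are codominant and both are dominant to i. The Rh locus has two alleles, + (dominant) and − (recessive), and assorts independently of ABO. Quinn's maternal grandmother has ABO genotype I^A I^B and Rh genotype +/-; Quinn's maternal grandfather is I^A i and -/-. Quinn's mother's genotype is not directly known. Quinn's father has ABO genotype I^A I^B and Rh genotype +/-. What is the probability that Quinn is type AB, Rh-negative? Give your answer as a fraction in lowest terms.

9/64

Quinn's mother's ABO genotype from I^A I^B × I^A i: 1/4 I^A I^A, 1/4 I^A I^B, 1/4 I^A i, 1/4 I^B i.
Crossing each possibility with the father I^A I^B and summing P(type AB): 1/4·1/2 + 1/4·1/2 + 1/4·1/4 + 1/4·1/4 = 3/8.
Similarly for Rh via the mother's Rh distribution: P(Rh-) = 3/8.
Independent loci: 3/8 × 3/8 = 9/64.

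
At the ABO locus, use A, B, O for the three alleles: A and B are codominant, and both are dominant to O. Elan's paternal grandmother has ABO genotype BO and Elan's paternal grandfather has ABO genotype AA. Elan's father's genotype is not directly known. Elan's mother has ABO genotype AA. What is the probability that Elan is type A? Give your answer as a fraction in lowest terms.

3/4

Elan's father's ABO genotype from BO × AA: 1/2 AB, 1/2 AO.
Crossing each possibility with the mother AA and summing P(type A): 1/2·1/2 + 1/2·1 = 3/4.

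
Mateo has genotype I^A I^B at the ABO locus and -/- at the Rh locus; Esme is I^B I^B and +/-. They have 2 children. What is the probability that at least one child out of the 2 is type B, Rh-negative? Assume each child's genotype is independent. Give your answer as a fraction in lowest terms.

7/16

ABO cross I^A I^B × I^B I^B → 1/2 B, 1/2 AB.
Rh cross -/- × +/- → 1/2 Rh+, 1/2 Rh-; so P(type B, Rh-negative) = 1/2 × 1/2 = 1/4 per child.
P(none) = (3/4)^2 = 9/16; P(at least one) = 1 − 9/16 = 7/16.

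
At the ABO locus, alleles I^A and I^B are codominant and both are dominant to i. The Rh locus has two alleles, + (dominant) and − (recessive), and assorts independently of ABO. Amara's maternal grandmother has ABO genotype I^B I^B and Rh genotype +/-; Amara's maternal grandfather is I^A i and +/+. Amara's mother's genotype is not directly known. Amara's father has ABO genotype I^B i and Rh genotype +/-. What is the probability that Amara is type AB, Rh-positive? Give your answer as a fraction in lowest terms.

7/64

Amara's mother's ABO genotype from I^B I^B × I^A i: 1/2 I^A I^B, 1/2 I^B i.
Crossing each possibility with the father I^B i and summing P(type AB): 1/2·1/4 + 1/2·0 = 1/8.
Similarly for Rh via the mother's Rh distribution: P(Rh+) = 7/8.
Independent loci: 1/8 × 7/8 = 7/64.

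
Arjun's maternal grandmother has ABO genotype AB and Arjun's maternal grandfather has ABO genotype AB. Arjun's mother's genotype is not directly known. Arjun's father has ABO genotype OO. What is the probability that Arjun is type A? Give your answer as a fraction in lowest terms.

1/2

Arjun's mother's ABO genotype from AB × AB: 1/4 AA, 1/2 AB, 1/4 BB.
Crossing each possibility with the father OO and summing P(type A): 1/4·1 + 1/2·1/2 + 1/4·0 = 1/2.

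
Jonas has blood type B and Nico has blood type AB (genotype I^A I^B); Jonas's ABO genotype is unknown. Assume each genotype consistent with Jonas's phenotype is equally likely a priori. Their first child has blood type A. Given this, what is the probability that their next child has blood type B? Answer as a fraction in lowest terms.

Possible genotypes: Jonas ∈ {I^B I^B, I^B i}; Nico ∈ {I^A I^B}.
Weight each parental genotype pair by prior × P(type-A child):
  I^B i × I^A I^B: posterior weight 1; P(next child type B) = 1/2.
Weighted sum = 1/2.

1/2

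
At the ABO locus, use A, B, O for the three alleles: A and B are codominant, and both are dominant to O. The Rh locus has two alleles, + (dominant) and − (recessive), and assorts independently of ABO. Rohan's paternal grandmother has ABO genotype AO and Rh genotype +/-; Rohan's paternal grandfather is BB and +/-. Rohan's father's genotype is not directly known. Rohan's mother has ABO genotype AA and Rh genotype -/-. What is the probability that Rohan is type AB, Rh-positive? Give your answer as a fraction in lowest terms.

1/4

Rohan's father's ABO genotype from AO × BB: 1/2 AB, 1/2 BO.
Crossing each possibility with the mother AA and summing P(type AB): 1/2·1/2 + 1/2·1/2 = 1/2.
Similarly for Rh via the father's Rh distribution: P(Rh+) = 1/2.
Independent loci: 1/2 × 1/2 = 1/4.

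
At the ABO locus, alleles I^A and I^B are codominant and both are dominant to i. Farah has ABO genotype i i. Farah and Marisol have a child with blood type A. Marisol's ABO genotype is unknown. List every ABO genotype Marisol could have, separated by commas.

For each candidate genotype of Marisol, check whether crossing it with i i can produce every observed child phenotype.
  I^A I^A → possible child types {A} ✓
  I^A I^B → possible child types {A, B} ✓
  I^A i → possible child types {O, A} ✓
  I^B I^B → possible child types {B} ✗
  I^B i → possible child types {O, B} ✗
  i i → possible child types {O} ✗

I^A I^A, I^A I^B, I^A i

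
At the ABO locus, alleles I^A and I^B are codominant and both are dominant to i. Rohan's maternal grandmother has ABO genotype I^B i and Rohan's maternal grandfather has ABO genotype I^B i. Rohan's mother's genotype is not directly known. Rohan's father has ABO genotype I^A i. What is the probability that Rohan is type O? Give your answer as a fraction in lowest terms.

Rohan's mother's ABO genotype from I^B i × I^B i: 1/4 I^B I^B, 1/2 I^B i, 1/4 i i.
Crossing each possibility with the father I^A i and summing P(type O): 1/4·0 + 1/2·1/4 + 1/4·1/2 = 1/4.

1/4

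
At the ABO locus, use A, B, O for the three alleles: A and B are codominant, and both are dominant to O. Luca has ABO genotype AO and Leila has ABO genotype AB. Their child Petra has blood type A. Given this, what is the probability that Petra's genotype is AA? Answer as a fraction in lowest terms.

Cross AO × AB → 1/4 AA, 1/4 AB, 1/4 AO, 1/4 BO.
Type-A genotypes among offspring: AA (1/4), AO (1/4); total 1/2.
P(AA | type A) = (1/4) / (1/2) = 1/2.

1/2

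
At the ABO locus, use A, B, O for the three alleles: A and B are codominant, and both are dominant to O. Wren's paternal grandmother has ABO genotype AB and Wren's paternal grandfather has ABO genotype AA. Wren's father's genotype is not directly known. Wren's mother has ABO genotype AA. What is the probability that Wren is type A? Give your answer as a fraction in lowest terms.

Wren's father's ABO genotype from AB × AA: 1/2 AA, 1/2 AB.
Crossing each possibility with the mother AA and summing P(type A): 1/2·1 + 1/2·1/2 = 3/4.

3/4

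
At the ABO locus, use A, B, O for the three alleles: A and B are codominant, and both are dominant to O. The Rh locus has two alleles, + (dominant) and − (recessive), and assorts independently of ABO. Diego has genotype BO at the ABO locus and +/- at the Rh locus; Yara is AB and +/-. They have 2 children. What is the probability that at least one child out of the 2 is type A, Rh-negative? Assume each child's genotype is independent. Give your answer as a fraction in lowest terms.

31/256

ABO cross BO × AB → 1/4 A, 1/2 B, 1/4 AB.
Rh cross +/- × +/- → 3/4 Rh+, 1/4 Rh-; so P(type A, Rh-negative) = 1/4 × 1/4 = 1/16 per child.
P(none) = (15/16)^2 = 225/256; P(at least one) = 1 − 225/256 = 31/256.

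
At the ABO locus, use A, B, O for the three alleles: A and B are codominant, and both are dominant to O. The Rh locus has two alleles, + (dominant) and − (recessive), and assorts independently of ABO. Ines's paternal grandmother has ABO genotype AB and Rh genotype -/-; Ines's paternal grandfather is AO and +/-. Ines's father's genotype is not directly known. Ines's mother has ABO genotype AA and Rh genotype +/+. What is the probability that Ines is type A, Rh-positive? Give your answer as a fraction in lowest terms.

3/4

Ines's father's ABO genotype from AB × AO: 1/4 AA, 1/4 AB, 1/4 AO, 1/4 BO.
Crossing each possibility with the mother AA and summing P(type A): 1/4·1 + 1/4·1/2 + 1/4·1 + 1/4·1/2 = 3/4.
Similarly for Rh via the father's Rh distribution: P(Rh+) = 1.
Independent loci: 3/4 × 1 = 3/4.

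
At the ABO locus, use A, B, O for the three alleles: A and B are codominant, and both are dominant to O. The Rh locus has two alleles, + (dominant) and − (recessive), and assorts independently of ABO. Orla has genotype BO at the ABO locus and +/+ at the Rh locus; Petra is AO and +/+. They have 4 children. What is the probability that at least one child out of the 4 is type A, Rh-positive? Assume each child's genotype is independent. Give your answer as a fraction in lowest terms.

ABO cross BO × AO → 1/4 O, 1/4 A, 1/4 B, 1/4 AB.
Rh cross +/+ × +/+ → 1 Rh+; so P(type A, Rh-positive) = 1/4 × 1 = 1/4 per child.
P(none) = (3/4)^4 = 81/256; P(at least one) = 1 − 81/256 = 175/256.

175/256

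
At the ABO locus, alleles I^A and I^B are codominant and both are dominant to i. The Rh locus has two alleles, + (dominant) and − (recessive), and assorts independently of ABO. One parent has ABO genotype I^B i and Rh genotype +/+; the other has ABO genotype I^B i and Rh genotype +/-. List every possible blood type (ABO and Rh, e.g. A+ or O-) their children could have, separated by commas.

Gametes from I^B i × I^B i give offspring ABO genotypes I^B I^B, I^B i, i i, i.e. phenotypes O, B.
Rh cross +/+ × +/- → phenotypes Rh+.
Combining independently: O+, B+.

O+, B+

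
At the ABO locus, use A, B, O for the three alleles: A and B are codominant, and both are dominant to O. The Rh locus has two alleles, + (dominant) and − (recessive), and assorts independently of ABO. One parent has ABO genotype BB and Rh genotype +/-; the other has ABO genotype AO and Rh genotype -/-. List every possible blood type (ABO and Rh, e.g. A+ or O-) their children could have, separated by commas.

B+, B-, AB+, AB-

Gametes from BB × AO give offspring ABO genotypes AB, BO, i.e. phenotypes B, AB.
Rh cross +/- × -/- → phenotypes Rh+, Rh-.
Combining independently: B+, B-, AB+, AB-.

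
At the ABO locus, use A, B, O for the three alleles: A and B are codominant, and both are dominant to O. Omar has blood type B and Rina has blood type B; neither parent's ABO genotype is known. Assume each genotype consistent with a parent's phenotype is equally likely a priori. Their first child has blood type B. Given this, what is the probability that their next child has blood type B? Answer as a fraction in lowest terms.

Possible genotypes: Omar ∈ {BB, BO}; Rina ∈ {BB, BO}.
Weight each parental genotype pair by prior × P(type-B child):
  BB × BB: posterior weight 4/15; P(next child type B) = 1.
  BB × BO: posterior weight 4/15; P(next child type B) = 1.
  BO × BB: posterior weight 4/15; P(next child type B) = 1.
  BO × BO: posterior weight 1/5; P(next child type B) = 3/4.
Weighted sum = 19/20.

19/20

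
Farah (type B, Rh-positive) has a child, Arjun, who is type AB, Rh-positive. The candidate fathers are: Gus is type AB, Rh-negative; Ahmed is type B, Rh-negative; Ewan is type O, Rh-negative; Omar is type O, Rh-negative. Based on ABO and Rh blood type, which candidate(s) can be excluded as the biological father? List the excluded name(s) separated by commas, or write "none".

A candidate is excluded only if no genotype consistent with his phenotype could produce a type AB, Rh-positive child with a type B, Rh-positive mother.
Ahmed (type B, Rh-): no genotype consistent with that phenotype can produce a type-AB Rh+ child with a type-B mother.
Ewan (type O, Rh-): no genotype consistent with that phenotype can produce a type-AB Rh+ child with a type-B mother.
Omar (type O, Rh-): no genotype consistent with that phenotype can produce a type-AB Rh+ child with a type-B mother.

Ahmed, Ewan, Omar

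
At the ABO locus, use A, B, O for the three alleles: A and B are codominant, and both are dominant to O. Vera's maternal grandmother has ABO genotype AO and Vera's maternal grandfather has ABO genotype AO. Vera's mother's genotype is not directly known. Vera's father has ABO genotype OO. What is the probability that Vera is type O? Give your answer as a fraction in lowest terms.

1/2

Vera's mother's ABO genotype from AO × AO: 1/4 AA, 1/2 AO, 1/4 OO.
Crossing each possibility with the father OO and summing P(type O): 1/4·0 + 1/2·1/2 + 1/4·1 = 1/2.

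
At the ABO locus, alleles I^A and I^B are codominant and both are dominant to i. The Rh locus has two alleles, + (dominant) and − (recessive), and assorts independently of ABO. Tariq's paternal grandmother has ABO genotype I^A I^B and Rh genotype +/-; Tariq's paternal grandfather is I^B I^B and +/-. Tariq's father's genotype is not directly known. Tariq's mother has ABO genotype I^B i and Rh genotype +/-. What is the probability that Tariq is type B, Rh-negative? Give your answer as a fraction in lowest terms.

Tariq's father's ABO genotype from I^A I^B × I^B I^B: 1/2 I^A I^B, 1/2 I^B I^B.
Crossing each possibility with the mother I^B i and summing P(type B): 1/2·1/2 + 1/2·1 = 3/4.
Similarly for Rh via the father's Rh distribution: P(Rh-) = 1/4.
Independent loci: 3/4 × 1/4 = 3/16.

3/16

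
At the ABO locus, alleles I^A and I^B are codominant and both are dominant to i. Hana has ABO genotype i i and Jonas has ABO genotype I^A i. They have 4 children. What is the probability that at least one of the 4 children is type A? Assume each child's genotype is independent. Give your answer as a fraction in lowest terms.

15/16

ABO cross i i × I^A i → 1/2 O, 1/2 A.
So P(type A) = 1/2 per child.
P(none) = (1/2)^4 = 1/16; P(at least one) = 1 − 1/16 = 15/16.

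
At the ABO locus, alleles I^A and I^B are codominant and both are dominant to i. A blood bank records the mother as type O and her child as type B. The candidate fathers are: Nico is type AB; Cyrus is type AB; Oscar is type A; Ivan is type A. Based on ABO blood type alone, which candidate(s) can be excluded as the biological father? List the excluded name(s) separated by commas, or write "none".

A candidate is excluded only if no genotype consistent with his phenotype could produce a type B child with a type O mother.
Oscar (type A): no genotype consistent with that phenotype can produce a type-B child with a type-O mother.
Ivan (type A): no genotype consistent with that phenotype can produce a type-B child with a type-O mother.

Oscar, Ivan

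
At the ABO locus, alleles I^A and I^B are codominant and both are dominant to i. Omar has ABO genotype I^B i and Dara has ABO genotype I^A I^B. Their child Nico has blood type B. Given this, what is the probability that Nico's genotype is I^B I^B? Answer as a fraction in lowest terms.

1/2

Cross I^B i × I^A I^B → 1/4 I^A I^B, 1/4 I^A i, 1/4 I^B I^B, 1/4 I^B i.
Type-B genotypes among offspring: I^B I^B (1/4), I^B i (1/4); total 1/2.
P(I^B I^B | type B) = (1/4) / (1/2) = 1/2.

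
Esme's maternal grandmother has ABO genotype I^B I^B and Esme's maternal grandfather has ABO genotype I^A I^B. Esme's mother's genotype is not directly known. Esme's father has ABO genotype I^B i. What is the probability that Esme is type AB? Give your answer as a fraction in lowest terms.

1/8

Esme's mother's ABO genotype from I^B I^B × I^A I^B: 1/2 I^A I^B, 1/2 I^B I^B.
Crossing each possibility with the father I^B i and summing P(type AB): 1/2·1/4 + 1/2·0 = 1/8.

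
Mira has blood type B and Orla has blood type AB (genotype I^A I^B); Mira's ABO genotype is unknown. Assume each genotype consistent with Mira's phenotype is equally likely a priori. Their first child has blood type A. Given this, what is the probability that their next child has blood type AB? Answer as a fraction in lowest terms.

1/4

Possible genotypes: Mira ∈ {I^B I^B, I^B i}; Orla ∈ {I^A I^B}.
Weight each parental genotype pair by prior × P(type-A child):
  I^B i × I^A I^B: posterior weight 1; P(next child type AB) = 1/4.
Weighted sum = 1/4.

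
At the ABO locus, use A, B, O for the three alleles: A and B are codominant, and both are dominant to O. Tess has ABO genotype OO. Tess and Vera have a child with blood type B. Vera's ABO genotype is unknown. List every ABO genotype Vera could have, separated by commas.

For each candidate genotype of Vera, check whether crossing it with OO can produce every observed child phenotype.
  AA → possible child types {A} ✗
  AB → possible child types {A, B} ✓
  AO → possible child types {O, A} ✗
  BB → possible child types {B} ✓
  BO → possible child types {O, B} ✓
  OO → possible child types {O} ✗

AB, BB, BO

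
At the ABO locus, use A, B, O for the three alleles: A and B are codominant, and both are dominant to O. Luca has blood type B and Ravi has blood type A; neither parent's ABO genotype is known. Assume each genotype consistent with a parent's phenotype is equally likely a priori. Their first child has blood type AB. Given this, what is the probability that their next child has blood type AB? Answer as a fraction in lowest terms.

25/36

Possible genotypes: Luca ∈ {BB, BO}; Ravi ∈ {AA, AO}.
Weight each parental genotype pair by prior × P(type-AB child):
  BB × AA: posterior weight 4/9; P(next child type AB) = 1.
  BB × AO: posterior weight 2/9; P(next child type AB) = 1/2.
  BO × AA: posterior weight 2/9; P(next child type AB) = 1/2.
  BO × AO: posterior weight 1/9; P(next child type AB) = 1/4.
Weighted sum = 25/36.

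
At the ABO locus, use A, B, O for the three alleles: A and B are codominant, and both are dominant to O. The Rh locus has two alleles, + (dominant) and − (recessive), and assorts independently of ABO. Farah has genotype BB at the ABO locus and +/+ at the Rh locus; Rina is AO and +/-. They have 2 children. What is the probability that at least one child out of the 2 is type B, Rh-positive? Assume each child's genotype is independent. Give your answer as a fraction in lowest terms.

3/4

ABO cross BB × AO → 1/2 B, 1/2 AB.
Rh cross +/+ × +/- → 1 Rh+; so P(type B, Rh-positive) = 1/2 × 1 = 1/2 per child.
P(none) = (1/2)^2 = 1/4; P(at least one) = 1 − 1/4 = 3/4.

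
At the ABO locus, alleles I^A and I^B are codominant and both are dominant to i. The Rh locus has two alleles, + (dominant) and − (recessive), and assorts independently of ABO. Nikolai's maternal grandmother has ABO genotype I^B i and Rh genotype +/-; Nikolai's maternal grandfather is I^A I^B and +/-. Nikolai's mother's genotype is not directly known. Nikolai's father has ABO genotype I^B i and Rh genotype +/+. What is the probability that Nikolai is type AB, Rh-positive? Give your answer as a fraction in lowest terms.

Nikolai's mother's ABO genotype from I^B i × I^A I^B: 1/4 I^A I^B, 1/4 I^A i, 1/4 I^B I^B, 1/4 I^B i.
Crossing each possibility with the father I^B i and summing P(type AB): 1/4·1/4 + 1/4·1/4 + 1/4·0 + 1/4·0 = 1/8.
Similarly for Rh via the mother's Rh distribution: P(Rh+) = 1.
Independent loci: 1/8 × 1 = 1/8.

1/8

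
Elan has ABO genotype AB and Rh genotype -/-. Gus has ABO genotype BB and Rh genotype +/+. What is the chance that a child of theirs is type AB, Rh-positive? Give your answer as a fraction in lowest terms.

1/2

ABO cross AB × BB → offspring phenotypes: 1/2 B, 1/2 AB.
Rh cross -/- × +/+ → 1 Rh+.
Independent loci: P(type AB, Rh-positive) = 1/2 × 1 = 1/2.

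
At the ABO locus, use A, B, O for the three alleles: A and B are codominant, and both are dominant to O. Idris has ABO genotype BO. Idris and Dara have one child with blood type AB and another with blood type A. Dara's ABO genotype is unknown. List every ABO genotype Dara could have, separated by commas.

AA, AB, AO

For each candidate genotype of Dara, check whether crossing it with BO can produce every observed child phenotype.
  AA → possible child types {A, AB} ✓
  AB → possible child types {A, B, AB} ✓
  AO → possible child types {O, A, B, AB} ✓
  BB → possible child types {B} ✗
  BO → possible child types {O, B} ✗
  OO → possible child types {O, B} ✗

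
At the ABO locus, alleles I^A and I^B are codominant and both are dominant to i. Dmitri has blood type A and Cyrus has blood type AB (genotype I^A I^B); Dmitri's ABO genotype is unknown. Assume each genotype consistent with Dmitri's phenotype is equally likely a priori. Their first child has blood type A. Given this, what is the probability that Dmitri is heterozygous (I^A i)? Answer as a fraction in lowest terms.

1/2

Possible genotypes: Dmitri ∈ {I^A I^A, I^A i}; Cyrus ∈ {I^A I^B}.
Weight each parental genotype pair by prior × P(type-A child):
  I^A I^A × I^A I^B: posterior weight 1/2.
  I^A i × I^A I^B: posterior weight 1/2.
Sum the posterior weight over pairs where Dmitri is I^A i: 1/2.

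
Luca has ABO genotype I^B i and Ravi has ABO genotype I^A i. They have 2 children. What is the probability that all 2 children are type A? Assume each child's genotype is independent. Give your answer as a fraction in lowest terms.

1/16

ABO cross I^B i × I^A i → 1/4 O, 1/4 A, 1/4 B, 1/4 AB.
So P(type A) = 1/4 per child.
All 2 independent: (1/4)^2 = 1/16.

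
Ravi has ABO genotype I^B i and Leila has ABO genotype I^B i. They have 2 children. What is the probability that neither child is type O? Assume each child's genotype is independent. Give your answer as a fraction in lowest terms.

ABO cross I^B i × I^B i → 1/4 O, 3/4 B.
So P(type O) = 1/4 per child.
P(not type O) = 3/4 for one child; (3/4)^2 = 9/16.

9/16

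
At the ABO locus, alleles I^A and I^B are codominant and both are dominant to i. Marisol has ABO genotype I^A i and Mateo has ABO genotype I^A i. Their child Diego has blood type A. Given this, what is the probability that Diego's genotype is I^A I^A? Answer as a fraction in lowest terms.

Cross I^A i × I^A i → 1/4 I^A I^A, 1/2 I^A i, 1/4 i i.
Type-A genotypes among offspring: I^A I^A (1/4), I^A i (1/2); total 3/4.
P(I^A I^A | type A) = (1/4) / (3/4) = 1/3.

1/3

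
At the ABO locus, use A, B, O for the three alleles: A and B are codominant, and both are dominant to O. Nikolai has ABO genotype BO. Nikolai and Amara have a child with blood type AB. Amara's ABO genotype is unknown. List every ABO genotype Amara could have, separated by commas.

AA, AB, AO

For each candidate genotype of Amara, check whether crossing it with BO can produce every observed child phenotype.
  AA → possible child types {A, AB} ✓
  AB → possible child types {A, B, AB} ✓
  AO → possible child types {O, A, B, AB} ✓
  BB → possible child types {B} ✗
  BO → possible child types {O, B} ✗
  OO → possible child types {O, B} ✗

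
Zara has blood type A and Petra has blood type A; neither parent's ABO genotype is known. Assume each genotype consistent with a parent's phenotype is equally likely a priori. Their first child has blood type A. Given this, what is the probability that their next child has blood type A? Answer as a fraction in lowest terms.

Possible genotypes: Zara ∈ {AA, AO}; Petra ∈ {AA, AO}.
Weight each parental genotype pair by prior × P(type-A child):
  AA × AA: posterior weight 4/15; P(next child type A) = 1.
  AA × AO: posterior weight 4/15; P(next child type A) = 1.
  AO × AA: posterior weight 4/15; P(next child type A) = 1.
  AO × AO: posterior weight 1/5; P(next child type A) = 3/4.
Weighted sum = 19/20.

19/20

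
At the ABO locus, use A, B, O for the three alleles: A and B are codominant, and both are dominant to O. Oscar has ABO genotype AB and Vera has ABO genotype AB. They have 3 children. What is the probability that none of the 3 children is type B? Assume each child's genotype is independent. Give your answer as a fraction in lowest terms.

27/64

ABO cross AB × AB → 1/4 A, 1/4 B, 1/2 AB.
So P(type B) = 1/4 per child.
P(not type B) = 3/4 for one child; (3/4)^3 = 27/64.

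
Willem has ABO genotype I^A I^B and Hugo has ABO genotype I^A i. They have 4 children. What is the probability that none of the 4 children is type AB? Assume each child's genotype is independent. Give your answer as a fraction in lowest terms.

81/256

ABO cross I^A I^B × I^A i → 1/2 A, 1/4 B, 1/4 AB.
So P(type AB) = 1/4 per child.
P(not type AB) = 3/4 for one child; (3/4)^4 = 81/256.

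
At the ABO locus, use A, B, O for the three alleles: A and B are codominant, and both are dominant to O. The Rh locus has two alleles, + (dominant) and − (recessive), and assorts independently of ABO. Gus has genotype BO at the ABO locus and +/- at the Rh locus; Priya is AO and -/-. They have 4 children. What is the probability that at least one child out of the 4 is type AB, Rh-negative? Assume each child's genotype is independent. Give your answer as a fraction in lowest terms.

1695/4096

ABO cross BO × AO → 1/4 O, 1/4 A, 1/4 B, 1/4 AB.
Rh cross +/- × -/- → 1/2 Rh+, 1/2 Rh-; so P(type AB, Rh-negative) = 1/4 × 1/2 = 1/8 per child.
P(none) = (7/8)^4 = 2401/4096; P(at least one) = 1 − 2401/4096 = 1695/4096.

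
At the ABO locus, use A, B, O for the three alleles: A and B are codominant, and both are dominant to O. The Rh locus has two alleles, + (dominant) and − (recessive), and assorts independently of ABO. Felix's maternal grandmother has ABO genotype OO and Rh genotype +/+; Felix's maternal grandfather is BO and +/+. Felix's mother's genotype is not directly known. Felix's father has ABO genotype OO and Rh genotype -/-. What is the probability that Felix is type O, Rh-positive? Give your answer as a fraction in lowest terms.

Felix's mother's ABO genotype from OO × BO: 1/2 BO, 1/2 OO.
Crossing each possibility with the father OO and summing P(type O): 1/2·1/2 + 1/2·1 = 3/4.
Similarly for Rh via the mother's Rh distribution: P(Rh+) = 1.
Independent loci: 3/4 × 1 = 3/4.

3/4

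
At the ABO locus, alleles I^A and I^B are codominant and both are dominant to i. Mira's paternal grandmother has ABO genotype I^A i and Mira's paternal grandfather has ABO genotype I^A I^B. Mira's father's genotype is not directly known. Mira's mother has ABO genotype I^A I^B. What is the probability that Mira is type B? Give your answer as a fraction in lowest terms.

Mira's father's ABO genotype from I^A i × I^A I^B: 1/4 I^A I^A, 1/4 I^A I^B, 1/4 I^A i, 1/4 I^B i.
Crossing each possibility with the mother I^A I^B and summing P(type B): 1/4·0 + 1/4·1/4 + 1/4·1/4 + 1/4·1/2 = 1/4.

1/4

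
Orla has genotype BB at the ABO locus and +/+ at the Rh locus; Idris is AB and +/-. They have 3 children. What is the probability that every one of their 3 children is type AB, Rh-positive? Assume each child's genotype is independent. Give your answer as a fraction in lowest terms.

ABO cross BB × AB → 1/2 B, 1/2 AB.
Rh cross +/+ × +/- → 1 Rh+; so P(type AB, Rh-positive) = 1/2 × 1 = 1/2 per child.
All 3 independent: (1/2)^3 = 1/8.

1/8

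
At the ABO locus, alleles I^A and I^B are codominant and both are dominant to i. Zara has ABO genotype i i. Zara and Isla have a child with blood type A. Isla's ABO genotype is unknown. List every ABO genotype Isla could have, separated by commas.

I^A I^A, I^A I^B, I^A i

For each candidate genotype of Isla, check whether crossing it with i i can produce every observed child phenotype.
  I^A I^A → possible child types {A} ✓
  I^A I^B → possible child types {A, B} ✓
  I^A i → possible child types {O, A} ✓
  I^B I^B → possible child types {B} ✗
  I^B i → possible child types {O, B} ✗
  i i → possible child types {O} ✗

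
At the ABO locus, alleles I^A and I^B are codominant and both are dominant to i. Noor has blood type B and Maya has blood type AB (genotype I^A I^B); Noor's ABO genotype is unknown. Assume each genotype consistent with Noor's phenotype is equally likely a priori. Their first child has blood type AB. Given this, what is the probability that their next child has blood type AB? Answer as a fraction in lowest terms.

5/12

Possible genotypes: Noor ∈ {I^B I^B, I^B i}; Maya ∈ {I^A I^B}.
Weight each parental genotype pair by prior × P(type-AB child):
  I^B I^B × I^A I^B: posterior weight 2/3; P(next child type AB) = 1/2.
  I^B i × I^A I^B: posterior weight 1/3; P(next child type AB) = 1/4.
Weighted sum = 5/12.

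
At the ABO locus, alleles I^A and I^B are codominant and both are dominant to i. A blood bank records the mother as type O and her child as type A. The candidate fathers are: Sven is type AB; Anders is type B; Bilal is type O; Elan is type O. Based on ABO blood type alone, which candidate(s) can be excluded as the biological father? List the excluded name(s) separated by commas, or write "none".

A candidate is excluded only if no genotype consistent with his phenotype could produce a type A child with a type O mother.
Anders (type B): no genotype consistent with that phenotype can produce a type-A child with a type-O mother.
Bilal (type O): no genotype consistent with that phenotype can produce a type-A child with a type-O mother.
Elan (type O): no genotype consistent with that phenotype can produce a type-A child with a type-O mother.

Anders, Bilal, Elan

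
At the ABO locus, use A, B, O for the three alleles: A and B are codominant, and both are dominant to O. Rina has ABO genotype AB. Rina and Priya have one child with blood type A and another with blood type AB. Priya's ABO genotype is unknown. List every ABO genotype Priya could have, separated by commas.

AA, AB, AO, BO

For each candidate genotype of Priya, check whether crossing it with AB can produce every observed child phenotype.
  AA → possible child types {A, AB} ✓
  AB → possible child types {A, B, AB} ✓
  AO → possible child types {A, B, AB} ✓
  BB → possible child types {B, AB} ✗
  BO → possible child types {A, B, AB} ✓
  OO → possible child types {A, B} ✗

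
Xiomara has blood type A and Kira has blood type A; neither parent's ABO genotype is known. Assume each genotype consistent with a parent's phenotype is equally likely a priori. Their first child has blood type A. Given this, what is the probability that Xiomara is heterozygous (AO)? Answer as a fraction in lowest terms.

Possible genotypes: Xiomara ∈ {AA, AO}; Kira ∈ {AA, AO}.
Weight each parental genotype pair by prior × P(type-A child):
  AA × AA: posterior weight 4/15.
  AA × AO: posterior weight 4/15.
  AO × AA: posterior weight 4/15.
  AO × AO: posterior weight 1/5.
Sum the posterior weight over pairs where Xiomara is AO: 7/15.

7/15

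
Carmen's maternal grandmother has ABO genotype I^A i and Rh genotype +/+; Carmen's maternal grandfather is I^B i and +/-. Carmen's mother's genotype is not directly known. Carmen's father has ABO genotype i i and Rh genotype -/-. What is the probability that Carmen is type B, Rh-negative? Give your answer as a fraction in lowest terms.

1/16

Carmen's mother's ABO genotype from I^A i × I^B i: 1/4 I^A I^B, 1/4 I^A i, 1/4 I^B i, 1/4 i i.
Crossing each possibility with the father i i and summing P(type B): 1/4·1/2 + 1/4·0 + 1/4·1/2 + 1/4·0 = 1/4.
Similarly for Rh via the mother's Rh distribution: P(Rh-) = 1/4.
Independent loci: 1/4 × 1/4 = 1/16.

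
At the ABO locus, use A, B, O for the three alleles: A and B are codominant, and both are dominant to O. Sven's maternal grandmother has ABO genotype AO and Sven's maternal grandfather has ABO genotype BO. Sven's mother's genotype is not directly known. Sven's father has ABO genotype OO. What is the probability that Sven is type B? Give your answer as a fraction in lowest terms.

Sven's mother's ABO genotype from AO × BO: 1/4 AB, 1/4 AO, 1/4 BO, 1/4 OO.
Crossing each possibility with the father OO and summing P(type B): 1/4·1/2 + 1/4·0 + 1/4·1/2 + 1/4·0 = 1/4.

1/4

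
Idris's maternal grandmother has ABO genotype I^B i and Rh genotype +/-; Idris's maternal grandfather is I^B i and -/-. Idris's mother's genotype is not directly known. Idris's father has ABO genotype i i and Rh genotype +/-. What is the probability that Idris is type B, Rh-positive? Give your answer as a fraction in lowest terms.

Idris's mother's ABO genotype from I^B i × I^B i: 1/4 I^B I^B, 1/2 I^B i, 1/4 i i.
Crossing each possibility with the father i i and summing P(type B): 1/4·1 + 1/2·1/2 + 1/4·0 = 1/2.
Similarly for Rh via the mother's Rh distribution: P(Rh+) = 5/8.
Independent loci: 1/2 × 5/8 = 5/16.

5/16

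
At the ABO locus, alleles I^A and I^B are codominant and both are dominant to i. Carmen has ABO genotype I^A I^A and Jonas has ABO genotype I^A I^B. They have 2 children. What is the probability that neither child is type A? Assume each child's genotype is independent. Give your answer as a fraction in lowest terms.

ABO cross I^A I^A × I^A I^B → 1/2 A, 1/2 AB.
So P(type A) = 1/2 per child.
P(not type A) = 1/2 for one child; (1/2)^2 = 1/4.

1/4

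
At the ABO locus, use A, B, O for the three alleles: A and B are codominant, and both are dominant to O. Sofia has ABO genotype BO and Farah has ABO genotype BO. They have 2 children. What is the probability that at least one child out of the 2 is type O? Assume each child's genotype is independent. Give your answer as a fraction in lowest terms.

ABO cross BO × BO → 1/4 O, 3/4 B.
So P(type O) = 1/4 per child.
P(none) = (3/4)^2 = 9/16; P(at least one) = 1 − 9/16 = 7/16.

7/16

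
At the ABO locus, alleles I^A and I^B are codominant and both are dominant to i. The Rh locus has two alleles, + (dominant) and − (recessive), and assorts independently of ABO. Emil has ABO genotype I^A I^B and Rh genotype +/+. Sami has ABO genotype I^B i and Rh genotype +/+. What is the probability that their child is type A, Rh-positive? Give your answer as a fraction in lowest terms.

ABO cross I^A I^B × I^B i → offspring phenotypes: 1/4 A, 1/2 B, 1/4 AB.
Rh cross +/+ × +/+ → 1 Rh+.
Independent loci: P(type A, Rh-positive) = 1/4 × 1 = 1/4.

1/4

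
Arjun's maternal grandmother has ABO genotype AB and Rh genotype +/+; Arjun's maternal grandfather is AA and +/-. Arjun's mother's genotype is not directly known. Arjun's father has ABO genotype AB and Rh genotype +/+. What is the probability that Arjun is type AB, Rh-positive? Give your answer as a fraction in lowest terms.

1/2

Arjun's mother's ABO genotype from AB × AA: 1/2 AA, 1/2 AB.
Crossing each possibility with the father AB and summing P(type AB): 1/2·1/2 + 1/2·1/2 = 1/2.
Similarly for Rh via the mother's Rh distribution: P(Rh+) = 1.
Independent loci: 1/2 × 1 = 1/2.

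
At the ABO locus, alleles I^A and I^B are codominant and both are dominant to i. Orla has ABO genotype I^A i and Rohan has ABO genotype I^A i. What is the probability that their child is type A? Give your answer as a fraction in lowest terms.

ABO cross I^A i × I^A i → offspring phenotypes: 1/4 O, 3/4 A.
So P(type A) = 3/4.

3/4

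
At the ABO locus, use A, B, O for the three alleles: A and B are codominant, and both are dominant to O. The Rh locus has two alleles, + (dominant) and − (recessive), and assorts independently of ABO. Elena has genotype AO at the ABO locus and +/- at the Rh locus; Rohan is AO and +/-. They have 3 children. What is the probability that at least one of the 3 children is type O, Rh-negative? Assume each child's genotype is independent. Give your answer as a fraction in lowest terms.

721/4096

ABO cross AO × AO → 1/4 O, 3/4 A.
Rh cross +/- × +/- → 3/4 Rh+, 1/4 Rh-; so P(type O, Rh-negative) = 1/4 × 1/4 = 1/16 per child.
P(none) = (15/16)^3 = 3375/4096; P(at least one) = 1 − 3375/4096 = 721/4096.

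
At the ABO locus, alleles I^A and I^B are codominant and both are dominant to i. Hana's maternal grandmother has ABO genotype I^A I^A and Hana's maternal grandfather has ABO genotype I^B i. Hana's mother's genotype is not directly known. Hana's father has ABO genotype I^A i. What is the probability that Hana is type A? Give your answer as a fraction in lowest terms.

5/8

Hana's mother's ABO genotype from I^A I^A × I^B i: 1/2 I^A I^B, 1/2 I^A i.
Crossing each possibility with the father I^A i and summing P(type A): 1/2·1/2 + 1/2·3/4 = 5/8.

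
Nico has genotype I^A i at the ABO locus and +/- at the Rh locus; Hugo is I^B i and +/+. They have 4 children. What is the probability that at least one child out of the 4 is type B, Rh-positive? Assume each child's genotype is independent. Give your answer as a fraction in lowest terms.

175/256

ABO cross I^A i × I^B i → 1/4 O, 1/4 A, 1/4 B, 1/4 AB.
Rh cross +/- × +/+ → 1 Rh+; so P(type B, Rh-positive) = 1/4 × 1 = 1/4 per child.
P(none) = (3/4)^4 = 81/256; P(at least one) = 1 − 81/256 = 175/256.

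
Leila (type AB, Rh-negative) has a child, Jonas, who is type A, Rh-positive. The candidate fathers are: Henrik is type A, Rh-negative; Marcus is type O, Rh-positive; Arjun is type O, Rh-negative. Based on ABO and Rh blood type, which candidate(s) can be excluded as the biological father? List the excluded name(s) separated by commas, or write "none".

Henrik, Arjun

A candidate is excluded only if no genotype consistent with his phenotype could produce a type A, Rh-positive child with a type AB, Rh-negative mother.
Henrik (type A, Rh-): no genotype consistent with that phenotype can produce a type-A Rh+ child with a type-AB mother.
Arjun (type O, Rh-): no genotype consistent with that phenotype can produce a type-A Rh+ child with a type-AB mother.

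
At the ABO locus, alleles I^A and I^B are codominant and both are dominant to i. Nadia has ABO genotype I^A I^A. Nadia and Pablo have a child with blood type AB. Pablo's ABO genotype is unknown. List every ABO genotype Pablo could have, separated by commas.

For each candidate genotype of Pablo, check whether crossing it with I^A I^A can produce every observed child phenotype.
  I^A I^A → possible child types {A} ✗
  I^A I^B → possible child types {A, AB} ✓
  I^A i → possible child types {A} ✗
  I^B I^B → possible child types {AB} ✓
  I^B i → possible child types {A, AB} ✓
  i i → possible child types {A} ✗

I^A I^B, I^B I^B, I^B i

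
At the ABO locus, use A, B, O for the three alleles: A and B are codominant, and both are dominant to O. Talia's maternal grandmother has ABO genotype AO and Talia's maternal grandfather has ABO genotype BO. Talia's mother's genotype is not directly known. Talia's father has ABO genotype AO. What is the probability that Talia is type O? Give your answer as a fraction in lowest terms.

1/4

Talia's mother's ABO genotype from AO × BO: 1/4 AB, 1/4 AO, 1/4 BO, 1/4 OO.
Crossing each possibility with the father AO and summing P(type O): 1/4·0 + 1/4·1/4 + 1/4·1/4 + 1/4·1/2 = 1/4.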